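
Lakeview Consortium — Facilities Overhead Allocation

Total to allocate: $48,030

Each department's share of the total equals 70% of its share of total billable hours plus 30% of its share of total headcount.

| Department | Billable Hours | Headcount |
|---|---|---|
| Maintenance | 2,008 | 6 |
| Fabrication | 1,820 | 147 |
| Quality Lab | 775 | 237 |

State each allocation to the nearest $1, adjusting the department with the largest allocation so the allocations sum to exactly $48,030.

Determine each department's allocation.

Maintenance: $14,888; Fabrication: $18,725; Quality Lab: $14,417

Totals — billable hours 4,603, headcount 390.
Blended shares (70% billable hours + 30% headcount): Maintenance 0.3100; Fabrication 0.3899; Quality Lab 0.3002.
Proportional shares: Maintenance 14,888.41; Fabrication 18,724.64; Quality Lab 14,416.95.
Rounded to nearest $1: Maintenance $14,888; Fabrication $18,725; Quality Lab $14,417. Sum = $48,030.
Sum already equals the total — no adjustment.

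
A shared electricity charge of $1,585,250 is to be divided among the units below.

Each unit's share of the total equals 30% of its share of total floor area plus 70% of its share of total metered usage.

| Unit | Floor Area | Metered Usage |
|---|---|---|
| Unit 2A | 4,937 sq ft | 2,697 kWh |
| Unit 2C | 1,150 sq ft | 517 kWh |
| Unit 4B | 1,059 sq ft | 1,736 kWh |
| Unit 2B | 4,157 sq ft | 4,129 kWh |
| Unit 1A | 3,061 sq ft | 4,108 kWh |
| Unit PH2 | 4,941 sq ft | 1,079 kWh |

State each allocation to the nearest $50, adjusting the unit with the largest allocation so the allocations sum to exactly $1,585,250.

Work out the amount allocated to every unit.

Unit 2A: $331,400 | Unit 2C: $68,550 | Unit 4B: $161,100 | Unit 2B: $423,600 | Unit 1A: $394,950 | Unit PH2: $205,650

Floor area total 19,305; metered usage total 14,266.
Composite weights (30% floor area + 70% metered usage): Unit 2A 0.2091; Unit 2C 0.0432; Unit 4B 0.1016; Unit 2B 0.2672; Unit 1A 0.2491; Unit PH2 0.1297.
Raw shares: Unit 2A 331,407.10; Unit 2C 68,544.67; Unit 4B 161,122.32; Unit 2B 423,579.49; Unit 1A 394,946.26; Unit PH2 205,650.17.
After rounding ($50): Unit 2A $331,400; Unit 2C $68,550; Unit 4B $161,100; Unit 2B $423,600; Unit 1A $394,950; Unit PH2 $205,650. Sum = $1,585,250.
Rounded total matches; no reconciliation needed.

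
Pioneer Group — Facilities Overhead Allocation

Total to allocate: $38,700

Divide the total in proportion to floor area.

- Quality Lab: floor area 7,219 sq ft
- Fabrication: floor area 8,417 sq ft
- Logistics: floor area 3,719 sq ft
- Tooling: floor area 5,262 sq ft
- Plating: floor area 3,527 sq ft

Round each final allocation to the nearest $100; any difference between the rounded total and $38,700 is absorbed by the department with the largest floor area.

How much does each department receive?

Combined floor area = 7,219 + 8,417 + 3,719 + 5,262 + 3,527 = 28,144.
Pro-rata amounts: Quality Lab 9,926.64; Fabrication 11,573.97; Logistics 5,113.89; Tooling 7,235.62; Plating 4,849.88.
At nearest $100: Quality Lab $9,900; Fabrication $11,600; Logistics $5,100; Tooling $7,200; Plating $4,800. Sum = $38,600.
Difference $38,700 − $38,600 = +$100 applied to largest floor area (Fabrication): Fabrication becomes $11,700.

Quality Lab: $9,900 | Fabrication: $11,700 | Logistics: $5,100 | Tooling: $7,200 | Plating: $4,800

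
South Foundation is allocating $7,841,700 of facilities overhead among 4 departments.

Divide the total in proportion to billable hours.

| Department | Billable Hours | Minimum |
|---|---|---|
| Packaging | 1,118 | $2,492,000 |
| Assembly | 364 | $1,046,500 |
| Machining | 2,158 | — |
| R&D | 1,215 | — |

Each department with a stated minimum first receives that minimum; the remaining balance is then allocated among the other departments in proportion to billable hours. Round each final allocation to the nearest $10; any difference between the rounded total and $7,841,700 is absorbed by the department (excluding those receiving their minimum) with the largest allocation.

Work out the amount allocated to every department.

Guaranteed amounts: Packaging $2,492,000; Assembly $1,046,500. Balance $4,303,200.
Balance split over remaining billable hours 3,373: Machining 2,753,129.44 → $2,753,130; R&D 1,550,070.56 → $1,550,070.

Packaging: $2,492,000 · Assembly: $1,046,500 · Machining: $2,753,130 · R&D: $1,550,070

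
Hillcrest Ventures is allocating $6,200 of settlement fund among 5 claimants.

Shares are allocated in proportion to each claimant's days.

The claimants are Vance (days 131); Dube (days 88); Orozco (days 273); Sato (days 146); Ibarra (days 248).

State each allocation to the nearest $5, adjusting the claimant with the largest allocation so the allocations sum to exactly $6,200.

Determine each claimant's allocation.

Total days = 886.
Pro-rata amounts: Vance 131/886 × $6,200 = 916.70; Dube 88/886 × $6,200 = 615.80; Orozco 273/886 × $6,200 = 1,910.38; Sato 146/886 × $6,200 = 1,021.67; Ibarra 248/886 × $6,200 = 1,735.44.
At nearest $5: Vance $915; Dube $615; Orozco $1,910; Sato $1,020; Ibarra $1,735. Sum = $6,195.
Difference $6,200 − $6,195 = +$5 applied to largest allocation (Orozco): Orozco becomes $1,915.

Vance: $915 · Dube: $615 · Orozco: $1,915 · Sato: $1,020 · Ibarra: $1,735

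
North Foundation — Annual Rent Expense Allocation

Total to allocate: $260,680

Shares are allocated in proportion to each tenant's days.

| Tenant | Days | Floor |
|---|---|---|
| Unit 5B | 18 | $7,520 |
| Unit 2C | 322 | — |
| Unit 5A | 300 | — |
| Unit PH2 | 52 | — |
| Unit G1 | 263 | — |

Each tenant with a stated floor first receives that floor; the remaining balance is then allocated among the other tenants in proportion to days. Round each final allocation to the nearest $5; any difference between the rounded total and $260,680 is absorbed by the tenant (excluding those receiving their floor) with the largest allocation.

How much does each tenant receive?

Minimums first: Unit 5B $7,520. Balance $253,160.
Balance split over remaining days 937: Unit 2C 86,998.42 → $87,000; Unit 5A 81,054.43 → $81,055; Unit PH2 14,049.43 → $14,050; Unit G1 71,057.72 → $71,060.
Rounding difference −$5 applied to Unit 2C → $86,995.

Unit 5B: $7,520 | Unit 2C: $86,995 | Unit 5A: $81,055 | Unit PH2: $14,050 | Unit G1: $71,060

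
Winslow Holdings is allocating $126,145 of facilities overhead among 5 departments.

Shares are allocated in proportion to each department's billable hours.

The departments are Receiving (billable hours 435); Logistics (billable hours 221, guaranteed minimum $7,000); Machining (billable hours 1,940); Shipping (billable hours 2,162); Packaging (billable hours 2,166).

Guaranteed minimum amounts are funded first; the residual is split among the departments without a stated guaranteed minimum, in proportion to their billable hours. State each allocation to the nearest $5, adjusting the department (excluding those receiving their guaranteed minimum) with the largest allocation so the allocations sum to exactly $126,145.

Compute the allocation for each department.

Receiving: $7,730; Logistics: $7,000; Machining: $34,485; Shipping: $38,430; Packaging: $38,500

Minimums first: Logistics $7,000. Remaining pool $119,145.
Remaining pool split over remaining billable hours 6,703: Receiving 7,732.07 → $7,730; Machining 34,483.26 → $34,485; Shipping 38,429.28 → $38,430; Packaging 38,500.38 → $38,500.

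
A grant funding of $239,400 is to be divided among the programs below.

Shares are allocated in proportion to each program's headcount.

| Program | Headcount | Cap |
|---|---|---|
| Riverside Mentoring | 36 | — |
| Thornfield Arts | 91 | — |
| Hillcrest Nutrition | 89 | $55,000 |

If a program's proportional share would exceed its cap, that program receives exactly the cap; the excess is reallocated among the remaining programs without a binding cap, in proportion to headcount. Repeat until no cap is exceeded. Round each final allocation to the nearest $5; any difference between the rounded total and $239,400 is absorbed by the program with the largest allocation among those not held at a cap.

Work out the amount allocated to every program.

Riverside Mentoring: $52,270 · Thornfield Arts: $132,130 · Hillcrest Nutrition: $55,000

Sum of headcount: 216.
Unconstrained shares: Riverside Mentoring 39,900.00; Thornfield Arts 100,858.33; Hillcrest Nutrition 98,641.67.
Capped: Hillcrest Nutrition ($55,000); residual $184,400 reallocated over remaining headcount 127.
Redistributed shares: Riverside Mentoring 52,270.87 → $52,270; Thornfield Arts 132,129.13 → $132,130.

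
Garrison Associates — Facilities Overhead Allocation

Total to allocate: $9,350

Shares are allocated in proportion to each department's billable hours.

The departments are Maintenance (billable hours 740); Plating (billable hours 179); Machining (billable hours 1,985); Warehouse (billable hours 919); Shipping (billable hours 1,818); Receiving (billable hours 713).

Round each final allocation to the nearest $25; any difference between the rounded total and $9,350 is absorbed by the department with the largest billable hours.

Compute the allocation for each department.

Billable hours total: 6,354.
Pro-rata amounts: Maintenance 740/6,354 × $9,350 = 1,088.92; Plating 179/6,354 × $9,350 = 263.40; Machining 1,985/6,354 × $9,350 = 2,920.96; Warehouse 919/6,354 × $9,350 = 1,352.32; Shipping 1,818/6,354 × $9,350 = 2,675.21; Receiving 713/6,354 × $9,350 = 1,049.19.
Rounded to nearest $25: Maintenance $1,100; Plating $275; Machining $2,925; Warehouse $1,350; Shipping $2,675; Receiving $1,050. Sum = $9,375.
Difference $9,350 − $9,375 = −$25 applied to largest billable hours (Machining): Machining becomes $2,900.

Maintenance: $1,100 | Plating: $275 | Machining: $2,900 | Warehouse: $1,350 | Shipping: $2,675 | Receiving: $1,050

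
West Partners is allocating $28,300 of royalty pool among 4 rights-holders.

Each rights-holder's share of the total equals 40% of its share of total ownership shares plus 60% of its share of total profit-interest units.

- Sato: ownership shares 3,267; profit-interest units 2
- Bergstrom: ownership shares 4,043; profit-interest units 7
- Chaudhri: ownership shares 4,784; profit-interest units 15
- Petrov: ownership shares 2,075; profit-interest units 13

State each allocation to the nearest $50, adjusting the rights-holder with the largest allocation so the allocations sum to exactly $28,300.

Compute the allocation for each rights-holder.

Totals — ownership shares 14,169, profit-interest units 37.
Blended shares (40% ownership shares + 60% profit-interest units): Sato 0.1247; Bergstrom 0.2277; Chaudhri 0.3783; Petrov 0.2694.
Raw shares: Sato 3,527.93; Bergstrom 6,442.50; Chaudhri 10,705.85; Petrov 7,623.72.
Rounded to nearest $50: Sato $3,550; Bergstrom $6,450; Chaudhri $10,700; Petrov $7,600. Sum = $28,300.
No rounding difference to absorb.

Sato: $3,550; Bergstrom: $6,450; Chaudhri: $10,700; Petrov: $7,600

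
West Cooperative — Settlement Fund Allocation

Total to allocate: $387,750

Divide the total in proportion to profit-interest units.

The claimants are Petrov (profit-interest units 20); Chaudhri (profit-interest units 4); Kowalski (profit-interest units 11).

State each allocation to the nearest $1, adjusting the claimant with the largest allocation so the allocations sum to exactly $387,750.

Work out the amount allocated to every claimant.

Combined profit-interest units = 35.
Unrounded shares: Petrov 20/35 × $387,750 = 221,571.43; Chaudhri 4/35 × $387,750 = 44,314.29; Kowalski 11/35 × $387,750 = 121,864.29.
Rounded to nearest $1: Petrov $221,571; Chaudhri $44,314; Kowalski $121,864. Sum = $387,749.
Difference $387,750 − $387,749 = +$1 applied to largest allocation (Petrov): Petrov becomes $221,572.

Petrov: $221,572 · Chaudhri: $44,314 · Kowalski: $121,864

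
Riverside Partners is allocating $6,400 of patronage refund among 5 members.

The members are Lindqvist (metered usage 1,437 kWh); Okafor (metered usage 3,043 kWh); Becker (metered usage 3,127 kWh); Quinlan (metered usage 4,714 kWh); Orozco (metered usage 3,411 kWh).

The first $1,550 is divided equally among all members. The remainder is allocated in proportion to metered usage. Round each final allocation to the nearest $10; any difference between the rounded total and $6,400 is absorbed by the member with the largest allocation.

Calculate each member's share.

Lindqvist: $750 · Okafor: $1,250 · Becker: $1,270 · Quinlan: $1,770 · Orozco: $1,360

$1,550 shared equally gives $310 per member.
Remainder $4,850 by metered usage (total 15,732): Lindqvist 443.01 → $440; Okafor 938.12 → $940; Becker 964.02 → $960; Quinlan 1,453.27 → $1,450; Orozco 1,051.57 → $1,050.
Rounding difference +$10 on remainder applied to Quinlan.
Totals: Lindqvist $310 + $440 = $750; Okafor $310 + $940 = $1,250; Becker $310 + $960 = $1,270; Quinlan $310 + $1,460 = $1,770; Orozco $310 + $1,050 = $1,360.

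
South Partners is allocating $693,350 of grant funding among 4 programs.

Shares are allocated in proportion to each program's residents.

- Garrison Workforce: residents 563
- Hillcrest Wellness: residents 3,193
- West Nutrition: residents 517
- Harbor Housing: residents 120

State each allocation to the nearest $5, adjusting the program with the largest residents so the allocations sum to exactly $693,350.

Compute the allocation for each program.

Combined residents = 563 + 3,193 + 517 + 120 = 4,393.
Proportional shares: Garrison Workforce 88,858.65; Hillcrest Wellness 503,953.23; West Nutrition 81,598.44; Harbor Housing 18,939.68.
Rounded to nearest $5: Garrison Workforce $88,860; Hillcrest Wellness $503,955; West Nutrition $81,600; Harbor Housing $18,940. Sum = $693,355.
Difference $693,350 − $693,355 = −$5 applied to largest residents (Hillcrest Wellness): Hillcrest Wellness becomes $503,950.

Garrison Workforce: $88,860; Hillcrest Wellness: $503,950; West Nutrition: $81,600; Harbor Housing: $18,940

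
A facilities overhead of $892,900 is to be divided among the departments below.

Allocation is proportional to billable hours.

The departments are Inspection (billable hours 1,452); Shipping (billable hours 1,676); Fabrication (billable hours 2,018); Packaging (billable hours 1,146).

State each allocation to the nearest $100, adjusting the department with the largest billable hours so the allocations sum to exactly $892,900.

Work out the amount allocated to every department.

Billable hours total: 1,452 + 1,676 + 2,018 + 1,146 = 6,292.
Pro-rata amounts: Inspection 206,053.85; Shipping 237,841.77; Fabrication 286,375.11; Packaging 162,629.28.
At nearest $100: Inspection $206,100; Shipping $237,800; Fabrication $286,400; Packaging $162,600. Sum = $892,900.
Sum already equals the total — no adjustment.

Inspection: $206,100 · Shipping: $237,800 · Fabrication: $286,400 · Packaging: $162,600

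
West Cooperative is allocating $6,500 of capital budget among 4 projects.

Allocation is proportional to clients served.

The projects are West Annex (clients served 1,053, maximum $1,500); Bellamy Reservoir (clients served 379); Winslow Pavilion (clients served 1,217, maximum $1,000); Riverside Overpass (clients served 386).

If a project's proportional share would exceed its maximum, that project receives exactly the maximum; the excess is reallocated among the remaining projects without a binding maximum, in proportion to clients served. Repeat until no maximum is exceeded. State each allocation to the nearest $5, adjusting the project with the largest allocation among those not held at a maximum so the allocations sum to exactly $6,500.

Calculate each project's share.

Sum of clients served: 3,035.
Pro-rata shares before constraints: West Annex 2,255.19; Bellamy Reservoir 811.70; Winslow Pavilion 2,606.43; Riverside Overpass 826.69.
Cap binds for West Annex ($1,500), Winslow Pavilion ($1,000); residual $4,000 reallocated over remaining clients served 765.
Redistributed shares: Bellamy Reservoir 1,981.70 → $1,980; Riverside Overpass 2,018.30 → $2,020.

West Annex: $1,500 | Bellamy Reservoir: $1,980 | Winslow Pavilion: $1,000 | Riverside Overpass: $2,020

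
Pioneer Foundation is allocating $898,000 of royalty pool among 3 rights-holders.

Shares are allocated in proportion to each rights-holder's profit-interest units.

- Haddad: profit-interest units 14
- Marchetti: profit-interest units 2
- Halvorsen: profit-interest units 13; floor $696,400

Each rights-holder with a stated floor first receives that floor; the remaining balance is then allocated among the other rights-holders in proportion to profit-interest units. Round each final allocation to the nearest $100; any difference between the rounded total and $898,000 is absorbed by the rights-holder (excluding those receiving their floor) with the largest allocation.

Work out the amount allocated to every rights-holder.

Haddad: $176,400; Marchetti: $25,200; Halvorsen: $696,400

Guaranteed amounts: Halvorsen $696,400. Remaining pool $201,600.
Remaining pool split over remaining profit-interest units 16: Haddad 176,400.00 → $176,400; Marchetti 25,200.00 → $25,200.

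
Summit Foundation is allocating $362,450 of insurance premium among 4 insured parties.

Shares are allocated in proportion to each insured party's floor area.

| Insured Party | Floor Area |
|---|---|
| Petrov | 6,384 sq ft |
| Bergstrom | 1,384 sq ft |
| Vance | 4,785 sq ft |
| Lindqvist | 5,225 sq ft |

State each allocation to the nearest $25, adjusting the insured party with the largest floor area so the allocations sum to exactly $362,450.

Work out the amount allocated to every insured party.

Floor area total: 6,384 + 1,384 + 4,785 + 5,225 = 17,778.
Unrounded shares: Petrov 130,154.17; Bergstrom 28,216.38; Vance 97,554.46; Lindqvist 106,524.99.
After rounding ($25): Petrov $130,150; Bergstrom $28,225; Vance $97,550; Lindqvist $106,525. Sum = $362,450.
Rounded total matches; no reconciliation needed.

Petrov: $130,150 · Bergstrom: $28,225 · Vance: $97,550 · Lindqvist: $106,525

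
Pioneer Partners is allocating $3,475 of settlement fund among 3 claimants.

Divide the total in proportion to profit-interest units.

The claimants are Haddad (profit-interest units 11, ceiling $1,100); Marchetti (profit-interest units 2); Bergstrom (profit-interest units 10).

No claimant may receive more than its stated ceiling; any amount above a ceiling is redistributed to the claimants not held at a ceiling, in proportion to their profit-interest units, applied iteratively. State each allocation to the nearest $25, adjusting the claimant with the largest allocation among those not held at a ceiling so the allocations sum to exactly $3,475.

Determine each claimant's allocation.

Combined profit-interest units = 23.
Pro-rata shares before constraints: Haddad 1,661.96; Marchetti 302.17; Bergstrom 1,510.87.
Capped: Haddad ($1,100); residual $2,375 reallocated over remaining profit-interest units 12.
Redistributed shares: Marchetti 395.83 → $400; Bergstrom 1,979.17 → $1,975.

Haddad: $1,100; Marchetti: $400; Bergstrom: $1,975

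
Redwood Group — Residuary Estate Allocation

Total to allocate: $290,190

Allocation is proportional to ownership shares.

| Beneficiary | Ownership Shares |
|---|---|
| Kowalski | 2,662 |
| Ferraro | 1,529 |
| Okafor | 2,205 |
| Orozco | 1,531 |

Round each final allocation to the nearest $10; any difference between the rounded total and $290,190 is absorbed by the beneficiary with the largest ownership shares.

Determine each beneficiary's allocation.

Sum of ownership shares: 2,662 + 1,529 + 2,205 + 1,531 = 7,927.
Pro-rata amounts: Kowalski 97,449.95; Ferraro 55,973.32; Okafor 80,720.19; Orozco 56,046.54.
After rounding ($10): Kowalski $97,450; Ferraro $55,970; Okafor $80,720; Orozco $56,050. Sum = $290,190.
Rounded total matches; no reconciliation needed.

Kowalski: $97,450 · Ferraro: $55,970 · Okafor: $80,720 · Orozco: $56,050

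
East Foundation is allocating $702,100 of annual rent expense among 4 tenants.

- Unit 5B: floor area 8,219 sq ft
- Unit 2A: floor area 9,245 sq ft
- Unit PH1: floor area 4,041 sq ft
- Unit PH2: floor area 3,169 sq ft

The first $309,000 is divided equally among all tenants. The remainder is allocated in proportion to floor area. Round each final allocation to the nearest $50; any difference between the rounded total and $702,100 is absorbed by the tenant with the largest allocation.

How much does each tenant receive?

Unit 5B: $208,200; Unit 2A: $224,500; Unit PH1: $141,650; Unit PH2: $127,750

First tranche $309,000 split equally: $77,250 each.
Remainder $393,100 by floor area (total 24,674): Unit 5B 130,943.05 → $130,950; Unit 2A 147,289.03 → $147,300; Unit PH1 64,380.20 → $64,400; Unit PH2 50,487.72 → $50,500.
Rounding difference −$50 on remainder applied to Unit 2A.
Totals: Unit 5B $77,250 + $130,950 = $208,200; Unit 2A $77,250 + $147,250 = $224,500; Unit PH1 $77,250 + $64,400 = $141,650; Unit PH2 $77,250 + $50,500 = $127,750.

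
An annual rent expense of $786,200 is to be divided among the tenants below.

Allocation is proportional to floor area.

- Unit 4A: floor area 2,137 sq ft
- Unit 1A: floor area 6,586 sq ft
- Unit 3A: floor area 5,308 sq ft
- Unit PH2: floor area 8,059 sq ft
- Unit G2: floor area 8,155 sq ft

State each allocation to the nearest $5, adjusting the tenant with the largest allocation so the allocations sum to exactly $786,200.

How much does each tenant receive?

Unit 4A: $55,550 · Unit 1A: $171,200 · Unit 3A: $137,980 · Unit PH2: $209,490 · Unit G2: $211,980

Total floor area = 30,245.
Proportional shares: Unit 4A 2,137/30,245 × $786,200 = 55,549.99; Unit 1A 6,586/30,245 × $786,200 = 171,198.98; Unit 3A 5,308/30,245 × $786,200 = 137,978.16; Unit PH2 8,059/30,245 × $786,200 = 209,488.70; Unit G2 8,155/30,245 × $786,200 = 211,984.16.
After rounding ($5): Unit 4A $55,550; Unit 1A $171,200; Unit 3A $137,980; Unit PH2 $209,490; Unit G2 $211,985. Sum = $786,205.
Difference $786,200 − $786,205 = −$5 applied to largest allocation (Unit G2): Unit G2 becomes $211,980.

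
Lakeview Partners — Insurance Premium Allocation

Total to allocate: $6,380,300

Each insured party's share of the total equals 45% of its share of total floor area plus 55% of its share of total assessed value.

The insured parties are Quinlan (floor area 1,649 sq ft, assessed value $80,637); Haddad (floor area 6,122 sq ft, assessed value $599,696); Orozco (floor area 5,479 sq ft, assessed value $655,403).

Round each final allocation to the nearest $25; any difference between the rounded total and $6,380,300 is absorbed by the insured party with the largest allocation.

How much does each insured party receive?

Totals — floor area 13,250, assessed value 1,335,736.
Combined weights (45% floor area + 55% assessed value): Quinlan 0.0892; Haddad 0.4548; Orozco 0.4559.
Pro-rata amounts: Quinlan 569,165.54; Haddad 2,902,057.85; Orozco 2,909,076.61.
Rounded to nearest $25: Quinlan $569,175; Haddad $2,902,050; Orozco $2,909,075. Sum = $6,380,300.
Sum already equals the total — no adjustment.

Quinlan: $569,175 | Haddad: $2,902,050 | Orozco: $2,909,075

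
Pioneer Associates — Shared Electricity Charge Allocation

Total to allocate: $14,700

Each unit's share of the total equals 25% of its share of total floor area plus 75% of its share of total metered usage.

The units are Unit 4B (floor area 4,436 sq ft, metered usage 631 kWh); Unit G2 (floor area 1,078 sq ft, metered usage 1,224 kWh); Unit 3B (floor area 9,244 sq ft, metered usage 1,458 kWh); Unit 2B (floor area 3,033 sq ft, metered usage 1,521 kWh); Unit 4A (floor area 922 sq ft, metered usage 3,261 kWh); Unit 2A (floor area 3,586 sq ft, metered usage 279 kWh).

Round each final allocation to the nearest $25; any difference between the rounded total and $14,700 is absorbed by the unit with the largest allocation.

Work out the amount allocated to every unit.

Floor area total 22,299; metered usage total 8,374.
Combined weights (25% floor area + 75% metered usage): Unit 4B 0.1062; Unit G2 0.1217; Unit 3B 0.2342; Unit 2B 0.1702; Unit 4A 0.3024; Unit 2A 0.0652.
Unrounded shares: Unit 4B 1,561.84; Unit G2 1,789.15; Unit 3B 3,443.03; Unit 2B 2,502.37; Unit 4A 4,445.30; Unit 2A 958.32.
Rounded to nearest $25: Unit 4B $1,550; Unit G2 $1,800; Unit 3B $3,450; Unit 2B $2,500; Unit 4A $4,450; Unit 2A $950. Sum = $14,700.
No rounding difference to absorb.

Unit 4B: $1,550 | Unit G2: $1,800 | Unit 3B: $3,450 | Unit 2B: $2,500 | Unit 4A: $4,450 | Unit 2A: $950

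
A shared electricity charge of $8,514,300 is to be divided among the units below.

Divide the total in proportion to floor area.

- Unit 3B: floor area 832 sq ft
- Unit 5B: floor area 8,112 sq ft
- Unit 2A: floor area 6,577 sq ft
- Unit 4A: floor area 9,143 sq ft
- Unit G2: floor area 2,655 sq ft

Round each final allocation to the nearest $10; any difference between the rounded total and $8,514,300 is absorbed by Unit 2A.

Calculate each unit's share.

Unit 3B: $259,300 | Unit 5B: $2,528,200 | Unit 2A: $2,049,810 | Unit 4A: $2,849,530 | Unit G2: $827,460

Sum of floor area: 27,319.
Raw shares: Unit 3B 832/27,319 × $8,514,300 = 259,302.96; Unit 5B 8,112/27,319 × $8,514,300 = 2,528,203.87; Unit 2A 6,577/27,319 × $8,514,300 = 2,049,802.38; Unit 4A 9,143/27,319 × $8,514,300 = 2,849,527.61; Unit G2 2,655/27,319 × $8,514,300 = 827,463.18.
Rounded to nearest $10: Unit 3B $259,300; Unit 5B $2,528,200; Unit 2A $2,049,800; Unit 4A $2,849,530; Unit G2 $827,460. Sum = $8,514,290.
Difference $8,514,300 − $8,514,290 = +$10 applied to Unit 2A: Unit 2A becomes $2,049,810.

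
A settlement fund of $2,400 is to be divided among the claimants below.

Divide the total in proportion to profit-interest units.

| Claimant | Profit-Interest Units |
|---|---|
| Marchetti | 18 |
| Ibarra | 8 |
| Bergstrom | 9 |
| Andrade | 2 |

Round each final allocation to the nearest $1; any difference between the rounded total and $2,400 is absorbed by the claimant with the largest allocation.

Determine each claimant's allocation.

Marchetti: $1,167 · Ibarra: $519 · Bergstrom: $584 · Andrade: $130

Profit-interest units total: 37.
Proportional shares: Marchetti 18/37 × $2,400 = 1,167.57; Ibarra 8/37 × $2,400 = 518.92; Bergstrom 9/37 × $2,400 = 583.78; Andrade 2/37 × $2,400 = 129.73.
At nearest $1: Marchetti $1,168; Ibarra $519; Bergstrom $584; Andrade $130. Sum = $2,401.
Difference $2,400 − $2,401 = −$1 applied to largest allocation (Marchetti): Marchetti becomes $1,167.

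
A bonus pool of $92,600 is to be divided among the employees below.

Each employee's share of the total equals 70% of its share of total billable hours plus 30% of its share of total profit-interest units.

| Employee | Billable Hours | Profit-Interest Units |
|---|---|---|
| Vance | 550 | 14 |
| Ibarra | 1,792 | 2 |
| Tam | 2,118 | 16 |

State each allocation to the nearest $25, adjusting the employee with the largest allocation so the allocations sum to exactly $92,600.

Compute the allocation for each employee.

Vance: $20,150; Ibarra: $27,775; Tam: $44,675

Totals — billable hours 4,460, profit-interest units 32.
Combined weights (70% billable hours + 30% profit-interest units): Vance 0.2176; Ibarra 0.3000; Tam 0.4824.
Raw shares: Vance 20,147.25; Ibarra 27,780.52; Tam 44,672.23.
At nearest $25: Vance $20,150; Ibarra $27,775; Tam $44,675. Sum = $92,600.
Rounded total matches; no reconciliation needed.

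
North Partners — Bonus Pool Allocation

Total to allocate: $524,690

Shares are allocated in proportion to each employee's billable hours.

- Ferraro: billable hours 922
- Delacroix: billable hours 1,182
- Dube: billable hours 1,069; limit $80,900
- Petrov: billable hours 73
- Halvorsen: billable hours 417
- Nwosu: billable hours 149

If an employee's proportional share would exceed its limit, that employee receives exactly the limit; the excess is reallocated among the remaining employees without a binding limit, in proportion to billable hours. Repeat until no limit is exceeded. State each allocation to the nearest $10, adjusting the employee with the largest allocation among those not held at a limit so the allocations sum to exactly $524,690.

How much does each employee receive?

Ferraro: $149,170 | Delacroix: $191,230 | Dube: $80,900 | Petrov: $11,810 | Halvorsen: $67,470 | Nwosu: $24,110

Total billable hours = 3,812.
Proportional shares (ignoring caps): Ferraro 126,905.61; Delacroix 162,692.44; Dube 147,138.93; Petrov 10,047.84; Halvorsen 57,396.57; Nwosu 20,508.61.
Cap binds for Dube ($80,900); residual $443,790 reallocated over remaining billable hours 2,743.
Redistributed shares: Ferraro 149,170.39 → $149,170; Delacroix 191,235.79 → $191,240; Petrov 11,810.67 → $11,810; Halvorsen 67,466.43 → $67,470; Nwosu 24,106.71 → $24,110.
Rounding difference −$10 applied to Delacroix → $191,230.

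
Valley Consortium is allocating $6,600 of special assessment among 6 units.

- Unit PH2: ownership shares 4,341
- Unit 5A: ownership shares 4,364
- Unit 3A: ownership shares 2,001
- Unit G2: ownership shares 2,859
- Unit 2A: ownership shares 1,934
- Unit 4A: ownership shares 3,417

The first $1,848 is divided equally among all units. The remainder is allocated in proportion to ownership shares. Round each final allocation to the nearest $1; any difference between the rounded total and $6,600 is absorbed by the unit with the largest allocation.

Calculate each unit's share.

Unit PH2: $1,399 | Unit 5A: $1,404 | Unit 3A: $811 | Unit G2: $1,026 | Unit 2A: $794 | Unit 4A: $1,166

Equal tier: $1,848 ÷ 6 = $308 apiece.
Remainder $4,752 by ownership shares (total 18,916): Unit PH2 1,090.53 → $1,091; Unit 5A 1,096.31 → $1,096; Unit 3A 502.68 → $503; Unit G2 718.23 → $718; Unit 2A 485.85 → $486; Unit 4A 858.40 → $858.
Totals: Unit PH2 $308 + $1,091 = $1,399; Unit 5A $308 + $1,096 = $1,404; Unit 3A $308 + $503 = $811; Unit G2 $308 + $718 = $1,026; Unit 2A $308 + $486 = $794; Unit 4A $308 + $858 = $1,166.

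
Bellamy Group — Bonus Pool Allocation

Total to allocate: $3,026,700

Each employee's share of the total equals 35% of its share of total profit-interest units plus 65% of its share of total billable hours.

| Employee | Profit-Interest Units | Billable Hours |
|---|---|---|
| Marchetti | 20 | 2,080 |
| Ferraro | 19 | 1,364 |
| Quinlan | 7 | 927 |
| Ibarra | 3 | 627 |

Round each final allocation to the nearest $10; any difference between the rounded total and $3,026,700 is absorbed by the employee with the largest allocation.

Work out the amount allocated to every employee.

Marchetti: $1,251,130 · Ferraro: $947,680 · Quinlan: $516,230 · Ibarra: $311,660

Totals — profit-interest units 49, billable hours 4,998.
Composite weights (35% profit-interest units + 65% billable hours): Marchetti 0.4134; Ferraro 0.3131; Quinlan 0.1706; Ibarra 0.1030.
Pro-rata amounts: Marchetti 1,251,132.89; Ferraro 947,675.64; Quinlan 516,228.57; Ibarra 311,662.90.
Rounded to nearest $10: Marchetti $1,251,130; Ferraro $947,680; Quinlan $516,230; Ibarra $311,660. Sum = $3,026,700.
Rounded total matches; no reconciliation needed.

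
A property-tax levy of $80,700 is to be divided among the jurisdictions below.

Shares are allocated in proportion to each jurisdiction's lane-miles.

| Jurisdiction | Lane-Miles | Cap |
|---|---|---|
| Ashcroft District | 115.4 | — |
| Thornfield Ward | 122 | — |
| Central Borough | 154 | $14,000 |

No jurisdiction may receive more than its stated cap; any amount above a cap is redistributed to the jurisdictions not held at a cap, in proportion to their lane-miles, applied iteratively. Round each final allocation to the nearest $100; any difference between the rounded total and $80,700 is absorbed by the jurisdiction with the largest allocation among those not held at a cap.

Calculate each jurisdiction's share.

Ashcroft District: $32,400 · Thornfield Ward: $34,300 · Central Borough: $14,000

Combined lane-miles = 391.4.
Unconstrained shares: Ashcroft District 23,793.51; Thornfield Ward 25,154.32; Central Borough 31,752.17.
Held at cap: Central Borough ($14,000); remaining pool $66,700 reallocated over remaining lane-miles 237.4.
Shares after redistribution: Ashcroft District 32,422.83 → $32,400; Thornfield Ward 34,277.17 → $34,300.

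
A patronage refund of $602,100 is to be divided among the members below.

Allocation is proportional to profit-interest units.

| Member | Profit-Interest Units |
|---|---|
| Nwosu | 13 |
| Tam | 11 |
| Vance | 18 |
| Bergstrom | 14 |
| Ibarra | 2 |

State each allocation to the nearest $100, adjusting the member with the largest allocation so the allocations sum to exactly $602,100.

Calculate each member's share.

Nwosu: $135,000 · Tam: $114,200 · Vance: $186,800 · Bergstrom: $145,300 · Ibarra: $20,800

Total profit-interest units = 58.
Pro-rata amounts: Nwosu 13/58 × $602,100 = 134,953.45; Tam 11/58 × $602,100 = 114,191.38; Vance 18/58 × $602,100 = 186,858.62; Bergstrom 14/58 × $602,100 = 145,334.48; Ibarra 2/58 × $602,100 = 20,762.07.
Rounded to nearest $100: Nwosu $135,000; Tam $114,200; Vance $186,900; Bergstrom $145,300; Ibarra $20,800. Sum = $602,200.
Difference $602,100 − $602,200 = −$100 applied to largest allocation (Vance): Vance becomes $186,800.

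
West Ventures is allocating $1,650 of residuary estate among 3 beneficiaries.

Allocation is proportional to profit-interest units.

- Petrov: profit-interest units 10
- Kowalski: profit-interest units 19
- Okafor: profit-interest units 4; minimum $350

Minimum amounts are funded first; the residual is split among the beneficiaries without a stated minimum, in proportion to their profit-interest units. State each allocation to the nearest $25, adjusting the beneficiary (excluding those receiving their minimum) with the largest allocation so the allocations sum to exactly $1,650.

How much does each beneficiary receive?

Petrov: $450; Kowalski: $850; Okafor: $350

Guaranteed amounts: Okafor $350. Residual $1,300.
Residual split over remaining profit-interest units 29: Petrov 448.28 → $450; Kowalski 851.72 → $850.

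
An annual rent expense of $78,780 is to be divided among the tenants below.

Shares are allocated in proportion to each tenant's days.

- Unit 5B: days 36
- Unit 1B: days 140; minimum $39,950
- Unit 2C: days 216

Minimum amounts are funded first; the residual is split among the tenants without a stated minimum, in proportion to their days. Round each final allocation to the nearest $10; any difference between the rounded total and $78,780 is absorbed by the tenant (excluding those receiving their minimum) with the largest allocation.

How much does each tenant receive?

Unit 5B: $5,550 | Unit 1B: $39,950 | Unit 2C: $33,280

Guaranteed amounts: Unit 1B $39,950. Remaining pool $38,830.
Remaining pool split over remaining days 252: Unit 5B 5,547.14 → $5,550; Unit 2C 33,282.86 → $33,280.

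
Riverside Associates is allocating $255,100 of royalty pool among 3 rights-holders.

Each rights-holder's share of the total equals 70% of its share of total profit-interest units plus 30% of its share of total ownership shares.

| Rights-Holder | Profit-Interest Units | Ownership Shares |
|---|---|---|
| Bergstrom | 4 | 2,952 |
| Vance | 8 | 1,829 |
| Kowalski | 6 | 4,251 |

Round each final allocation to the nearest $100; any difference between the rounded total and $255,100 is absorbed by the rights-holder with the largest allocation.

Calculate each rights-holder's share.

Profit-interest units total 18; ownership shares total 9,032.
Composite weights (70% profit-interest units + 30% ownership shares): Bergstrom 0.2536; Vance 0.3719; Kowalski 0.3745.
Raw shares: Bergstrom 64,695.13; Vance 94,861.94; Kowalski 95,542.93.
At nearest $100: Bergstrom $64,700; Vance $94,900; Kowalski $95,500. Sum = $255,100.
Sum already equals the total — no adjustment.

Bergstrom: $64,700 | Vance: $94,900 | Kowalski: $95,500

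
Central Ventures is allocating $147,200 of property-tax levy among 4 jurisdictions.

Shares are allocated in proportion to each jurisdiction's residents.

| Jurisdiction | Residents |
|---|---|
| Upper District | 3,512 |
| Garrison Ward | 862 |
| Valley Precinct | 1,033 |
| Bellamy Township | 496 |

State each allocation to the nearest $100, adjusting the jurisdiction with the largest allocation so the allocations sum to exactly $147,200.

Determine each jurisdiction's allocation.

Upper District: $87,500 | Garrison Ward: $21,500 | Valley Precinct: $25,800 | Bellamy Township: $12,400

Sum of residents: 5,903.
Proportional shares: Upper District 3,512/5,903 × $147,200 = 87,576.89; Garrison Ward 862/5,903 × $147,200 = 21,495.24; Valley Precinct 1,033/5,903 × $147,200 = 25,759.38; Bellamy Township 496/5,903 × $147,200 = 12,368.49.
Rounded to nearest $100: Upper District $87,600; Garrison Ward $21,500; Valley Precinct $25,800; Bellamy Township $12,400. Sum = $147,300.
Difference $147,200 − $147,300 = −$100 applied to largest allocation (Upper District): Upper District becomes $87,500.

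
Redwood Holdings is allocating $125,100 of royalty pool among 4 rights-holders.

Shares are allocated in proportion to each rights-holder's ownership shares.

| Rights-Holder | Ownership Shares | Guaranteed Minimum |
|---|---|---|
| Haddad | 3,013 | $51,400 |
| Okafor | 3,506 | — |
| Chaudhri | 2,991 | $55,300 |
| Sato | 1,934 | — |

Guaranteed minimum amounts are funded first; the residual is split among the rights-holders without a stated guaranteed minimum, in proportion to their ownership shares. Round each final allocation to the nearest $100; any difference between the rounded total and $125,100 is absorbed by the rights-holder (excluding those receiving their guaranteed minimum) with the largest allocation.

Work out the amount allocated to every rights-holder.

Haddad: $51,400 | Okafor: $11,900 | Chaudhri: $55,300 | Sato: $6,500

Minimums first: Haddad $51,400; Chaudhri $55,300. Remaining pool $18,400.
Remaining pool split over remaining ownership shares 5,440: Okafor 11,858.53 → $11,900; Sato 6,541.47 → $6,500.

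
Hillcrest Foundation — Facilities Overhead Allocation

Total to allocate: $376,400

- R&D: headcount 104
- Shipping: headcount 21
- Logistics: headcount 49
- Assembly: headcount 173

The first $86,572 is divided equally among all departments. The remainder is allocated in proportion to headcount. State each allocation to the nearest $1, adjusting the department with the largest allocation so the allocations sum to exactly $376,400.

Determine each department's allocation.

First tranche $86,572 split equally: $21,643 each.
Remainder $289,828 by headcount (total 347): R&D 86,864.88 → $86,865; Shipping 17,540.02 → $17,540; Logistics 40,926.72 → $40,927; Assembly 144,496.38 → $144,496.
Totals: R&D $21,643 + $86,865 = $108,508; Shipping $21,643 + $17,540 = $39,183; Logistics $21,643 + $40,927 = $62,570; Assembly $21,643 + $144,496 = $166,139.

R&D: $108,508; Shipping: $39,183; Logistics: $62,570; Assembly: $166,139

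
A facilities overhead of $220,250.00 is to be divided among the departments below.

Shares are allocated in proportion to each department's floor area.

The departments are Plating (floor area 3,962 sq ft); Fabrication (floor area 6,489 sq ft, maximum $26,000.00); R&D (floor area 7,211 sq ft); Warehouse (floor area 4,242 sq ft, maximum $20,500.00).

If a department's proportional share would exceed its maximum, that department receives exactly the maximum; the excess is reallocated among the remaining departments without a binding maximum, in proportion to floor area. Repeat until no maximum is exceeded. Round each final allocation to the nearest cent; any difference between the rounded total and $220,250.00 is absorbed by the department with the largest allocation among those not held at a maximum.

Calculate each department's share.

Floor area total: 21,904.
Pro-rata shares before constraints: Plating 39,838.86505; Fabrication 65,248.4592; R&D 72,508.3432; Warehouse 42,654.3325.
Held at cap: Fabrication ($26,000.00), Warehouse ($20,500.00); remaining pool $173,750.00 reallocated over remaining floor area 11,173.
Redistributed shares: Plating 61,612.5929 → $61,612.59; R&D 112,137.4071 → $112,137.41.

Plating: $61,612.59 | Fabrication: $26,000.00 | R&D: $112,137.41 | Warehouse: $20,500.00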